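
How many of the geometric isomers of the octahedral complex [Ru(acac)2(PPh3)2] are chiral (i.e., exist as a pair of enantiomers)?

In an octahedral complex each vertex has one trans partner and four cis neighbours.
Each acac is bidentate and must span two cis positions.
The distinct arrangements are (2 in all): PPh3 trans; PPh3 cis (chiral).
One of these lacks any improper symmetry element and so occurs as an enantiomeric pair, giving 2 + 1 = 3 stereoisomers in total.

1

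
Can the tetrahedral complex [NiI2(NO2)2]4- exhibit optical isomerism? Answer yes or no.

Only one geometric arrangement is possible.

no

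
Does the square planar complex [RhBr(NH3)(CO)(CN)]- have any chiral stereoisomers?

In a square planar complex each vertex has one trans partner and two cis neighbours.
There are 3 geometric isomers: (Br/CO trans, CN/NH3 trans); (Br/NH3 trans, CN/CO trans); (Br/CN trans, CO/NH3 trans).
Each arrangement has an internal mirror plane or centre of symmetry, so none is chiral.

no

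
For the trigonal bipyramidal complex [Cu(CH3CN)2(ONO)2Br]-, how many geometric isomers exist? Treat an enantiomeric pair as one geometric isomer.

5

A trigonal bipyramid has two axial and three equatorial sites, which are chemically inequivalent.
Systematic enumeration (placing each ligand type in turn and discarding arrangements equivalent by rotation or reflection) gives 5 geometric isomers.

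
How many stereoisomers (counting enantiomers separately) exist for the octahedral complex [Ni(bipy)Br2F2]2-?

4

An octahedron has six vertices in three trans pairs; every non-trans pair is cis.
Each bipy is bidentate and must span two cis positions.
Working through the distinct placements yields 3 geometric isomers: Br trans, F cis; Br cis, F cis (chiral); Br cis, F trans.
One of these lacks any improper symmetry element and so occurs as an enantiomeric pair, giving 3 + 1 = 4 stereoisomers in total.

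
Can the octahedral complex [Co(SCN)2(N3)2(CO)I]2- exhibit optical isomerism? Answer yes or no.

An octahedron has six vertices in three trans pairs; every non-trans pair is cis.
The distinct arrangements are (6 in all): SCN trans, N3 trans; SCN cis, N3 cis (3 arrangements, 2 chiral); SCN trans, N3 cis; SCN cis, N3 trans.
Of these, 2 lack any improper symmetry element and so occur as enantiomeric pairs, giving 6 + 2 = 8 stereoisomers in total.

yes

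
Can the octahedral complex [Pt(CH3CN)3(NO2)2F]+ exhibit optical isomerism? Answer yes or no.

Working through the distinct placements yields 3 geometric isomers: CH3CN mer, NO2 trans; CH3CN mer, NO2 cis; CH3CN fac, NO2 cis.
Each arrangement has an internal mirror plane or centre of symmetry, so none is chiral.

no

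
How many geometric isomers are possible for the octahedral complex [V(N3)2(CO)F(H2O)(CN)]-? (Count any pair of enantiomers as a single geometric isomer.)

An octahedron has six vertices in three trans pairs; every non-trans pair is cis.
Placing the ligands in turn and identifying arrangements related by rotation or reflection leaves 9 distinct geometric isomers.

9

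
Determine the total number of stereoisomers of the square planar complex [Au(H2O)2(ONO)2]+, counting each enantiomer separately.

A square has two trans pairs of vertices; adjacent vertices are cis.
The distinct arrangements are (2 in all): H2O cis; H2O trans.
Each arrangement has an internal mirror plane or centre of symmetry, so none is chiral.

2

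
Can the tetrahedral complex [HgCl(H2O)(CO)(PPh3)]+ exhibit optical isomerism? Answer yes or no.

Only one geometric arrangement is possible; it has no improper symmetry element, so it exists as a pair of enantiomers (2 stereoisomers).

yes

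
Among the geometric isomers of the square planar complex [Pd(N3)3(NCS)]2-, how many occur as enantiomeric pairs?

In a square planar complex each vertex has one trans partner and two cis neighbours.
Only one geometric arrangement is possible.

0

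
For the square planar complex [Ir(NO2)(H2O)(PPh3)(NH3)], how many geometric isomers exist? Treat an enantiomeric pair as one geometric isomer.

The distinct arrangements are (3 in all): (H2O/NO2 trans, NH3/PPh3 trans); (H2O/PPh3 trans, NH3/NO2 trans); (H2O/NH3 trans, NO2/PPh3 trans).

3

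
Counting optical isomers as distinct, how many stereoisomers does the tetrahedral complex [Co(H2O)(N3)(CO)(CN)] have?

2

In a tetrahedral complex all four positions are equivalent and every pair of ligands is adjacent — there is no cis/trans distinction.
Only one geometric arrangement is possible; it has no improper symmetry element, so it exists as a pair of enantiomers (2 stereoisomers).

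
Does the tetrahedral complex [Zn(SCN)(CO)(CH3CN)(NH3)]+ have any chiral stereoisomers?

All four vertices of a tetrahedron are equivalent and mutually adjacent, so cis/trans isomerism cannot arise.
Only one geometric arrangement is possible; it has no improper symmetry element, so it exists as a pair of enantiomers (2 stereoisomers).

yes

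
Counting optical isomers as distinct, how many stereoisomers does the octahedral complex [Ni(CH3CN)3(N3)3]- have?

2

In an octahedral complex each vertex has one trans partner and four cis neighbours.
There are 2 geometric isomers: CH3CN mer; CH3CN fac.
Each arrangement has an internal mirror plane or centre of symmetry, so none is chiral.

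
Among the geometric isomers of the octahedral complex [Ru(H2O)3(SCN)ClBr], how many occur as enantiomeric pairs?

In an octahedral complex each vertex has one trans partner and four cis neighbours.
Working through the distinct placements yields 4 geometric isomers: H2O mer (3 arrangements); H2O fac (chiral).
One of these lacks any improper symmetry element and so occurs as an enantiomeric pair, giving 4 + 1 = 5 stereoisomers in total.

1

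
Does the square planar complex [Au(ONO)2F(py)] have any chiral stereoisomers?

no

A square has two trans pairs of vertices; adjacent vertices are cis.
Working through the distinct placements yields 2 geometric isomers: ONO cis; ONO trans.
Each arrangement has an internal mirror plane or centre of symmetry, so none is chiral.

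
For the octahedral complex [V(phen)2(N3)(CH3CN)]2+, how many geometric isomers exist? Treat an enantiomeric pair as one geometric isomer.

2

An octahedron has six vertices in three trans pairs; every non-trans pair is cis.
Each phen is bidentate and must span two cis positions.
Systematic placement gives 2 geometric isomers: N3 and CH3CN mutually trans; N3 and CH3CN mutually cis (chiral).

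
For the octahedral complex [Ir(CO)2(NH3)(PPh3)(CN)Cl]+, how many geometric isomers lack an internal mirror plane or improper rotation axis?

The six octahedral sites form three mutually perpendicular trans pairs.
Placing the ligands in turn and identifying arrangements related by rotation or reflection leaves 9 distinct geometric isomers.
Of these, 6 lack any improper symmetry element and so occur as enantiomeric pairs, giving 9 + 6 = 15 stereoisomers in total.

6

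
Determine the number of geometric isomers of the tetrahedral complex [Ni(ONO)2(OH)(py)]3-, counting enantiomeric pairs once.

1

All four vertices of a tetrahedron are equivalent and mutually adjacent, so cis/trans isomerism cannot arise.
Only one geometric arrangement is possible.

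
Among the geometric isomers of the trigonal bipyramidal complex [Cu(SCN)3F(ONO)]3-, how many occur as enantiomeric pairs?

Systematic placement gives 4 geometric isomers: F axial, ONO axial; F axial, ONO equatorial; F equatorial, ONO axial; F equatorial, ONO equatorial.
Each arrangement has an internal mirror plane or centre of symmetry, so none is chiral.

0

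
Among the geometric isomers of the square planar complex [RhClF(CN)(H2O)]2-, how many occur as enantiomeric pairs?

A square has two trans pairs of vertices; adjacent vertices are cis.
There are 3 geometric isomers: (CN/F trans, Cl/H2O trans); (CN/H2O trans, Cl/F trans); (CN/Cl trans, F/H2O trans).
Each arrangement has an internal mirror plane or centre of symmetry, so none is chiral.

0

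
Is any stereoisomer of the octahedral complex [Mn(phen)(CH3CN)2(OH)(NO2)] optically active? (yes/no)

yes

An octahedron has six vertices in three trans pairs; every non-trans pair is cis.
Each phen is bidentate and must span two cis positions.
Systematic placement gives 4 geometric isomers: CH3CN trans; CH3CN cis (3 arrangements, 2 chiral).
Of these, 2 lack any improper symmetry element and so occur as enantiomeric pairs, giving 4 + 2 = 6 stereoisomers in total.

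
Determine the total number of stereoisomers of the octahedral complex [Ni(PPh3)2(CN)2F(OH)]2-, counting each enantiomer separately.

8

Working through the distinct placements yields 6 geometric isomers: PPh3 trans, CN trans; PPh3 cis, CN trans; PPh3 trans, CN cis; PPh3 cis, CN cis (3 arrangements, 2 chiral).
Of these, 2 lack any improper symmetry element and so occur as enantiomeric pairs, giving 6 + 2 = 8 stereoisomers in total.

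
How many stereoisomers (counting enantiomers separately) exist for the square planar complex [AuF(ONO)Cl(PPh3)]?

A square has two trans pairs of vertices; adjacent vertices are cis.
There are 3 geometric isomers: (Cl/ONO trans, F/PPh3 trans); (Cl/PPh3 trans, F/ONO trans); (Cl/F trans, ONO/PPh3 trans).
Each arrangement has an internal mirror plane or centre of symmetry, so none is chiral.

3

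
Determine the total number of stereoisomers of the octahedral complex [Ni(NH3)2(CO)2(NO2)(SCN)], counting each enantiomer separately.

8

Systematic placement gives 6 geometric isomers: NH3 trans, CO trans; NH3 cis, CO trans; NH3 cis, CO cis (3 arrangements, 2 chiral); NH3 trans, CO cis.
Of these, 2 lack any improper symmetry element and so occur as enantiomeric pairs, giving 6 + 2 = 8 stereoisomers in total.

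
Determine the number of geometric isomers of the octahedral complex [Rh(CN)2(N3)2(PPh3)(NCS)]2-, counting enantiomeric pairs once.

In an octahedral complex each vertex has one trans partner and four cis neighbours.
Working through the distinct placements yields 6 geometric isomers: CN trans, N3 trans; CN trans, N3 cis; CN cis, N3 cis (3 arrangements, 2 chiral); CN cis, N3 trans.

6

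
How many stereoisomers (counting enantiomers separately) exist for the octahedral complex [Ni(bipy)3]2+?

2

In an octahedral complex each vertex has one trans partner and four cis neighbours.
Each bipy is bidentate and must span two cis positions.
Only one geometric arrangement is possible; it has no improper symmetry element, so it exists as a pair of enantiomers (2 stereoisomers).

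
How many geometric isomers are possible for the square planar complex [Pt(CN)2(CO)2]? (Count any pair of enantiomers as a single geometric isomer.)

2

A square has two trans pairs of vertices; adjacent vertices are cis.
Systematic placement gives 2 geometric isomers: CN cis; CN trans.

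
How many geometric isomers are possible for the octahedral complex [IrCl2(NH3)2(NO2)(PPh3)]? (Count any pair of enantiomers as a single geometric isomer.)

6

Working through the distinct placements yields 6 geometric isomers: Cl trans, NH3 trans; Cl trans, NH3 cis; Cl cis, NH3 cis (3 arrangements, 2 chiral); Cl cis, NH3 trans.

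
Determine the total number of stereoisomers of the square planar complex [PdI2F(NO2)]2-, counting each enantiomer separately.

A square has two trans pairs of vertices; adjacent vertices are cis.
There are 2 geometric isomers: I cis; I trans.
Each arrangement has an internal mirror plane or centre of symmetry, so none is chiral.

2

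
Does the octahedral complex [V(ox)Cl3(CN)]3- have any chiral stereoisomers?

no

The six octahedral sites form three mutually perpendicular trans pairs.
Each ox is bidentate and must span two cis positions.
There are 2 geometric isomers: Cl fac; Cl mer.
Each arrangement has an internal mirror plane or centre of symmetry, so none is chiral.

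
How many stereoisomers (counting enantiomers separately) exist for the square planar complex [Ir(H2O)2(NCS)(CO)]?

2

In a square planar complex each vertex has one trans partner and two cis neighbours.
The distinct arrangements are (2 in all): H2O cis; H2O trans.
Each arrangement has an internal mirror plane or centre of symmetry, so none is chiral.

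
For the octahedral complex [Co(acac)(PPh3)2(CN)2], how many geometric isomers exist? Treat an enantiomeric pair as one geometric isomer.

An octahedron has six vertices in three trans pairs; every non-trans pair is cis.
Each acac is bidentate and must span two cis positions.
Systematic placement gives 3 geometric isomers: PPh3 cis, CN trans; PPh3 cis, CN cis (chiral); PPh3 trans, CN cis.

3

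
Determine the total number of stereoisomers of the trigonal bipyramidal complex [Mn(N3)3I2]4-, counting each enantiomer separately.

3

In a trigonal bipyramid the two axial positions differ from the three equatorial ones.
The distinct arrangements are (3 in all): I both axial; I one axial, one equatorial; I both equatorial.
Each arrangement has an internal mirror plane or centre of symmetry, so none is chiral.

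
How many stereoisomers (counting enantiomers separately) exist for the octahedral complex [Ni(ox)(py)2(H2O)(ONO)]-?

6

The six octahedral sites form three mutually perpendicular trans pairs.
Each ox is bidentate and must span two cis positions.
Working through the distinct placements yields 4 geometric isomers: py cis (3 arrangements, 2 chiral); py trans.
Of these, 2 lack any improper symmetry element and so occur as enantiomeric pairs, giving 4 + 2 = 6 stereoisomers in total.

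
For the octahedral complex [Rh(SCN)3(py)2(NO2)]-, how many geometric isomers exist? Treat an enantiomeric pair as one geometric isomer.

In an octahedral complex each vertex has one trans partner and four cis neighbours.
There are 3 geometric isomers: SCN mer, py trans; SCN fac, py cis; SCN mer, py cis.

3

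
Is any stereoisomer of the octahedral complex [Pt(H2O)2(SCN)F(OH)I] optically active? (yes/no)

yes

The six octahedral sites form three mutually perpendicular trans pairs.
Placing the ligands in turn and identifying arrangements related by rotation or reflection leaves 9 distinct geometric isomers.
Of these, 6 lack any improper symmetry element and so occur as enantiomeric pairs, giving 9 + 6 = 15 stereoisomers in total.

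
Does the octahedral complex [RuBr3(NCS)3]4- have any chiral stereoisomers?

There are 2 geometric isomers: Br mer; Br fac.
Each arrangement has an internal mirror plane or centre of symmetry, so none is chiral.

no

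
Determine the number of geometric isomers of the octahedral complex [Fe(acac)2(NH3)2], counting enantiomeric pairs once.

Each acac is bidentate and must span two cis positions.
The distinct arrangements are (2 in all): NH3 trans; NH3 cis (chiral).

2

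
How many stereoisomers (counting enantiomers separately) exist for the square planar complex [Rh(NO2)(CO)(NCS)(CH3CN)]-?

3

In a square planar complex each vertex has one trans partner and two cis neighbours.
Working through the distinct placements yields 3 geometric isomers: (CH3CN/NCS trans, CO/NO2 trans); (CH3CN/NO2 trans, CO/NCS trans); (CH3CN/CO trans, NCS/NO2 trans).
Each arrangement has an internal mirror plane or centre of symmetry, so none is chiral.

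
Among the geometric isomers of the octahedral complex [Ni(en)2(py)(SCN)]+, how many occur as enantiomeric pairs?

The six octahedral sites form three mutually perpendicular trans pairs.
Each en is bidentate and must span two cis positions.
Working through the distinct placements yields 2 geometric isomers: py and SCN mutually cis (chiral); py and SCN mutually trans.
One of these lacks any improper symmetry element and so occurs as an enantiomeric pair, giving 2 + 1 = 3 stereoisomers in total.

1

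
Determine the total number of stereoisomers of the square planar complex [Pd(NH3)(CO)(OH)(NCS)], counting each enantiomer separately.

3

In a square planar complex each vertex has one trans partner and two cis neighbours.
The distinct arrangements are (3 in all): (CO/NH3 trans, NCS/OH trans); (CO/OH trans, NCS/NH3 trans); (CO/NCS trans, NH3/OH trans).
Each arrangement has an internal mirror plane or centre of symmetry, so none is chiral.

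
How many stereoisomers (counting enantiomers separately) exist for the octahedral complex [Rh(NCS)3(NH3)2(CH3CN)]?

3

Systematic placement gives 3 geometric isomers: NCS mer, NH3 trans; NCS fac, NH3 cis; NCS mer, NH3 cis.
Each arrangement has an internal mirror plane or centre of symmetry, so none is chiral.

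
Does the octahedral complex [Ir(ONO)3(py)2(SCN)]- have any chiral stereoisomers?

The six octahedral sites form three mutually perpendicular trans pairs.
The distinct arrangements are (3 in all): ONO mer, py trans; ONO mer, py cis; ONO fac, py cis.
Each arrangement has an internal mirror plane or centre of symmetry, so none is chiral.

no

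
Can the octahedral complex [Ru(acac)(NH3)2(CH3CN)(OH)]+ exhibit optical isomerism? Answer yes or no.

An octahedron has six vertices in three trans pairs; every non-trans pair is cis.
Each acac is bidentate and must span two cis positions.
There are 4 geometric isomers: NH3 cis (3 arrangements, 2 chiral); NH3 trans.
Of these, 2 lack any improper symmetry element and so occur as enantiomeric pairs, giving 4 + 2 = 6 stereoisomers in total.

yes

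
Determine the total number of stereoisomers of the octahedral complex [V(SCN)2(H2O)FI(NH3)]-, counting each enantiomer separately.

15

An octahedron has six vertices in three trans pairs; every non-trans pair is cis.
Placing the ligands in turn and identifying arrangements related by rotation or reflection leaves 9 distinct geometric isomers.
Of these, 6 lack any improper symmetry element and so occur as enantiomeric pairs, giving 9 + 6 = 15 stereoisomers in total.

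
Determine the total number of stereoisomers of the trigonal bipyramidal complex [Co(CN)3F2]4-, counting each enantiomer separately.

In a trigonal bipyramid the two axial positions differ from the three equatorial ones.
Systematic placement gives 3 geometric isomers: F both equatorial; F one axial, one equatorial; F both axial.
Each arrangement has an internal mirror plane or centre of symmetry, so none is chiral.

3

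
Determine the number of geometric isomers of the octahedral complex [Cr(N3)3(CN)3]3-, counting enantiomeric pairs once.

An octahedron has six vertices in three trans pairs; every non-trans pair is cis.
The distinct arrangements are (2 in all): N3 mer; N3 fac.

2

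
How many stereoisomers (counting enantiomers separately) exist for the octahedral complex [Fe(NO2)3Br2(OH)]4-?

An octahedron has six vertices in three trans pairs; every non-trans pair is cis.
There are 3 geometric isomers: NO2 mer, Br trans; NO2 fac, Br cis; NO2 mer, Br cis.
Each arrangement has an internal mirror plane or centre of symmetry, so none is chiral.

3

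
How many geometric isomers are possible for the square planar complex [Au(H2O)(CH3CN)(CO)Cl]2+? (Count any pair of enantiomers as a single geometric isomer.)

3

A square has two trans pairs of vertices; adjacent vertices are cis.
Working through the distinct placements yields 3 geometric isomers: (CH3CN/Cl trans, CO/H2O trans); (CH3CN/H2O trans, CO/Cl trans); (CH3CN/CO trans, Cl/H2O trans).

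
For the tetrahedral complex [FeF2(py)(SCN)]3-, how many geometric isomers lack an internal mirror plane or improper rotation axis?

All four vertices of a tetrahedron are equivalent and mutually adjacent, so cis/trans isomerism cannot arise.
Only one geometric arrangement is possible.

0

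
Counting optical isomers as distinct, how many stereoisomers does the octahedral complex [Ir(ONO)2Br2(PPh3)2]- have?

6

There are 5 geometric isomers: ONO trans, Br trans, PPh3 trans; ONO cis, Br trans, PPh3 cis; ONO cis, Br cis, PPh3 trans; ONO cis, Br cis, PPh3 cis (chiral); ONO trans, Br cis, PPh3 cis.
One of these lacks any improper symmetry element and so occurs as an enantiomeric pair, giving 5 + 1 = 6 stereoisomers in total.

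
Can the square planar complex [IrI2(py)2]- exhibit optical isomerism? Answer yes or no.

A square has two trans pairs of vertices; adjacent vertices are cis.
Systematic placement gives 2 geometric isomers: I cis; I trans.
Each arrangement has an internal mirror plane or centre of symmetry, so none is chiral.

no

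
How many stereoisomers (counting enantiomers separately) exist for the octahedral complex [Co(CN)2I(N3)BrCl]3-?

An octahedron has six vertices in three trans pairs; every non-trans pair is cis.
Systematic enumeration (placing each ligand type in turn and discarding arrangements equivalent by rotation or reflection) gives 9 geometric isomers.
Of these, 6 lack any improper symmetry element and so occur as enantiomeric pairs, giving 9 + 6 = 15 stereoisomers in total.

15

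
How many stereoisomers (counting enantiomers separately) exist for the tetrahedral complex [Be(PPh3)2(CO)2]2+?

1

All four vertices of a tetrahedron are equivalent and mutually adjacent, so cis/trans isomerism cannot arise.
Only one geometric arrangement is possible.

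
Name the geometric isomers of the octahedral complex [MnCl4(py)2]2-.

cis and trans

In an octahedral complex each vertex has one trans partner and four cis neighbours.
Working through the distinct placements yields 2 geometric isomers: py trans; py cis.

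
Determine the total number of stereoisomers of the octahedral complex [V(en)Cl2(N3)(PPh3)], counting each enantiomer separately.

6

Each en is bidentate and must span two cis positions.
Working through the distinct placements yields 4 geometric isomers: Cl trans; Cl cis (3 arrangements, 2 chiral).
Of these, 2 lack any improper symmetry element and so occur as enantiomeric pairs, giving 4 + 2 = 6 stereoisomers in total.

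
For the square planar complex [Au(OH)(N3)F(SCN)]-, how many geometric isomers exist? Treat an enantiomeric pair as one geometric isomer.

3

In a square planar complex each vertex has one trans partner and two cis neighbours.
Systematic placement gives 3 geometric isomers: (F/OH trans, N3/SCN trans); (F/SCN trans, N3/OH trans); (F/N3 trans, OH/SCN trans).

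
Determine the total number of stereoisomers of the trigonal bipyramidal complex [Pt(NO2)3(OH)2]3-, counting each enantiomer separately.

In a trigonal bipyramid the two axial positions differ from the three equatorial ones.
Working through the distinct placements yields 3 geometric isomers: OH both equatorial; OH one axial, one equatorial; OH both axial.
Each arrangement has an internal mirror plane or centre of symmetry, so none is chiral.

3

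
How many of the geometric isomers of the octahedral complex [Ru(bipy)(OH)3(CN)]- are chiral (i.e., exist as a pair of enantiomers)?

0

An octahedron has six vertices in three trans pairs; every non-trans pair is cis.
Each bipy is bidentate and must span two cis positions.
Working through the distinct placements yields 2 geometric isomers: OH fac; OH mer.
Each arrangement has an internal mirror plane or centre of symmetry, so none is chiral.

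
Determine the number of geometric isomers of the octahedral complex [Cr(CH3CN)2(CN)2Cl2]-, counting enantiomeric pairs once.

5

The six octahedral sites form three mutually perpendicular trans pairs.
There are 5 geometric isomers: CH3CN trans, CN trans, Cl trans; CH3CN trans, CN cis, Cl cis; CH3CN cis, CN cis, Cl trans; CH3CN cis, CN cis, Cl cis (chiral); CH3CN cis, CN trans, Cl cis.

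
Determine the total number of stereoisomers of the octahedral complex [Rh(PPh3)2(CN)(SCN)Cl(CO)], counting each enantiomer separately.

15

An octahedron has six vertices in three trans pairs; every non-trans pair is cis.
Systematic enumeration (placing each ligand type in turn and discarding arrangements equivalent by rotation or reflection) gives 9 geometric isomers.
Of these, 6 lack any improper symmetry element and so occur as enantiomeric pairs, giving 9 + 6 = 15 stereoisomers in total.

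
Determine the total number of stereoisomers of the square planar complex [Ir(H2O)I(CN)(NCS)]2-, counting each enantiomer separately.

3

A square has two trans pairs of vertices; adjacent vertices are cis.
Working through the distinct placements yields 3 geometric isomers: (CN/I trans, H2O/NCS trans); (CN/NCS trans, H2O/I trans); (CN/H2O trans, I/NCS trans).
Each arrangement has an internal mirror plane or centre of symmetry, so none is chiral.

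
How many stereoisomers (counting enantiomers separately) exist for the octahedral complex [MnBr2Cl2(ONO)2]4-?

6

There are 5 geometric isomers: Br trans, Cl trans, ONO trans; Br trans, Cl cis, ONO cis; Br cis, Cl cis, ONO trans; Br cis, Cl cis, ONO cis (chiral); Br cis, Cl trans, ONO cis.
One of these lacks any improper symmetry element and so occurs as an enantiomeric pair, giving 5 + 1 = 6 stereoisomers in total.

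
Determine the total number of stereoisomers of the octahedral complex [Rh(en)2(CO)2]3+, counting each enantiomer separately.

An octahedron has six vertices in three trans pairs; every non-trans pair is cis.
Each en is bidentate and must span two cis positions.
There are 2 geometric isomers: CO trans; CO cis (chiral).
One of these lacks any improper symmetry element and so occurs as an enantiomeric pair, giving 2 + 1 = 3 stereoisomers in total.

3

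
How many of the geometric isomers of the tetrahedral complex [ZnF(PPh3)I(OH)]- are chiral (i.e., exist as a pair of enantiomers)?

All four vertices of a tetrahedron are equivalent and mutually adjacent, so cis/trans isomerism cannot arise.
Only one geometric arrangement is possible; it has no improper symmetry element, so it exists as a pair of enantiomers (2 stereoisomers).

1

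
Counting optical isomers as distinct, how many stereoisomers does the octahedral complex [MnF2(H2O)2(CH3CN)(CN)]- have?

8

In an octahedral complex each vertex has one trans partner and four cis neighbours.
Working through the distinct placements yields 6 geometric isomers: F trans, H2O trans; F cis, H2O cis (3 arrangements, 2 chiral); F cis, H2O trans; F trans, H2O cis.
Of these, 2 lack any improper symmetry element and so occur as enantiomeric pairs, giving 6 + 2 = 8 stereoisomers in total.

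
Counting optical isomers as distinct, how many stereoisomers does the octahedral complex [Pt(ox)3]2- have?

2

Each ox is bidentate and must span two cis positions.
Only one geometric arrangement is possible; it has no improper symmetry element, so it exists as a pair of enantiomers (2 stereoisomers).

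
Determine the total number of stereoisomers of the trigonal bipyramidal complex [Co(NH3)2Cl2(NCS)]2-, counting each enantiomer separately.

A trigonal bipyramid has two axial and three equatorial sites, which are chemically inequivalent.
Systematic enumeration (placing each ligand type in turn and discarding arrangements equivalent by rotation or reflection) gives 5 geometric isomers.
One of these lacks any improper symmetry element and so occurs as an enantiomeric pair, giving 5 + 1 = 6 stereoisomers in total.

6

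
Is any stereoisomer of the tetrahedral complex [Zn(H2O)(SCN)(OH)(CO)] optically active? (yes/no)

Only one geometric arrangement is possible; it has no improper symmetry element, so it exists as a pair of enantiomers (2 stereoisomers).

yes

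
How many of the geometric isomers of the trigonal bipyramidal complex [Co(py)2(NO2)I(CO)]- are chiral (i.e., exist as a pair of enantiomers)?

A trigonal bipyramid has two axial and three equatorial sites, which are chemically inequivalent.
Placing the ligands in turn and identifying arrangements related by rotation or reflection leaves 7 distinct geometric isomers.
Of these, 3 lack any improper symmetry element and so occur as enantiomeric pairs, giving 7 + 3 = 10 stereoisomers in total.

3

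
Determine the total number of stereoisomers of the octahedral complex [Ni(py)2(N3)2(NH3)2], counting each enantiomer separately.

The six octahedral sites form three mutually perpendicular trans pairs.
The distinct arrangements are (5 in all): py trans, N3 trans, NH3 trans; py cis, N3 trans, NH3 cis; py trans, N3 cis, NH3 cis; py cis, N3 cis, NH3 cis (chiral); py cis, N3 cis, NH3 trans.
One of these lacks any improper symmetry element and so occurs as an enantiomeric pair, giving 5 + 1 = 6 stereoisomers in total.

6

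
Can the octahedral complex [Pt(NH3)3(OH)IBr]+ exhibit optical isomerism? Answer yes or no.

Working through the distinct placements yields 4 geometric isomers: NH3 mer (3 arrangements); NH3 fac (chiral).
One of these lacks any improper symmetry element and so occurs as an enantiomeric pair, giving 4 + 1 = 5 stereoisomers in total.

yes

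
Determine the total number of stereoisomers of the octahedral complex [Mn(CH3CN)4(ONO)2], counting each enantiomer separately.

2

Systematic placement gives 2 geometric isomers: ONO trans; ONO cis.
Each arrangement has an internal mirror plane or centre of symmetry, so none is chiral.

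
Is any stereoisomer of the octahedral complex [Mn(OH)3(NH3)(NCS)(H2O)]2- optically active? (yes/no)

yes

There are 4 geometric isomers: OH mer (3 arrangements); OH fac (chiral).
One of these lacks any improper symmetry element and so occurs as an enantiomeric pair, giving 4 + 1 = 5 stereoisomers in total.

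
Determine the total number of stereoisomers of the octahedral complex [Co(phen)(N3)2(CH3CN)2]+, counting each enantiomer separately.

4

An octahedron has six vertices in three trans pairs; every non-trans pair is cis.
Each phen is bidentate and must span two cis positions.
Working through the distinct placements yields 3 geometric isomers: N3 cis, CH3CN trans; N3 cis, CH3CN cis (chiral); N3 trans, CH3CN cis.
One of these lacks any improper symmetry element and so occurs as an enantiomeric pair, giving 3 + 1 = 4 stereoisomers in total.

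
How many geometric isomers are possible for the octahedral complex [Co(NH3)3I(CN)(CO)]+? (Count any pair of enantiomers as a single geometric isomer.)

Systematic placement gives 4 geometric isomers: NH3 mer (3 arrangements); NH3 fac (chiral).

4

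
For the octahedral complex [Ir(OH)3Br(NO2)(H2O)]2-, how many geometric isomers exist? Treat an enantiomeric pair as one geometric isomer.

An octahedron has six vertices in three trans pairs; every non-trans pair is cis.
Working through the distinct placements yields 4 geometric isomers: OH mer (3 arrangements); OH fac (chiral).

4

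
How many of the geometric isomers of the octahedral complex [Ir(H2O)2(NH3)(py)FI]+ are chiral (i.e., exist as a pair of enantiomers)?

In an octahedral complex each vertex has one trans partner and four cis neighbours.
Systematic enumeration (placing each ligand type in turn and discarding arrangements equivalent by rotation or reflection) gives 9 geometric isomers.
Of these, 6 lack any improper symmetry element and so occur as enantiomeric pairs, giving 9 + 6 = 15 stereoisomers in total.

6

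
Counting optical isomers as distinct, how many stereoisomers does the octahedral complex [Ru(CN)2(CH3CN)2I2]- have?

6

An octahedron has six vertices in three trans pairs; every non-trans pair is cis.
There are 5 geometric isomers: CN trans, CH3CN trans, I trans; CN cis, CH3CN trans, I cis; CN cis, CH3CN cis, I trans; CN cis, CH3CN cis, I cis (chiral); CN trans, CH3CN cis, I cis.
One of these lacks any improper symmetry element and so occurs as an enantiomeric pair, giving 5 + 1 = 6 stereoisomers in total.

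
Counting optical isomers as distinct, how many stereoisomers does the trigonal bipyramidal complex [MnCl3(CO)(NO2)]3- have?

4

A trigonal bipyramid has two axial and three equatorial sites, which are chemically inequivalent.
There are 4 geometric isomers: CO axial, NO2 equatorial; CO axial, NO2 axial; CO equatorial, NO2 equatorial; CO equatorial, NO2 axial.
Each arrangement has an internal mirror plane or centre of symmetry, so none is chiral.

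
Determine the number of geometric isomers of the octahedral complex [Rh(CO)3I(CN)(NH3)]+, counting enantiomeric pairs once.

4

The distinct arrangements are (4 in all): CO mer (3 arrangements); CO fac (chiral).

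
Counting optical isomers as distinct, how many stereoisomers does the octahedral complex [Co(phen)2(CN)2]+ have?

An octahedron has six vertices in three trans pairs; every non-trans pair is cis.
Each phen is bidentate and must span two cis positions.
Systematic placement gives 2 geometric isomers: CN trans; CN cis (chiral).
One of these lacks any improper symmetry element and so occurs as an enantiomeric pair, giving 2 + 1 = 3 stereoisomers in total.

3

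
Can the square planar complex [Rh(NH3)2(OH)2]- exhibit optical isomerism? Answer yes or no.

no

Working through the distinct placements yields 2 geometric isomers: NH3 cis; NH3 trans.
Each arrangement has an internal mirror plane or centre of symmetry, so none is chiral.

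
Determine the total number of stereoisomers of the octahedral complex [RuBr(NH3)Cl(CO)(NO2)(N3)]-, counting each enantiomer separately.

30

An octahedron has six vertices in three trans pairs; every non-trans pair is cis.
Exhaustive case analysis gives 15 geometric isomers.
Of these, 15 lack any improper symmetry element and so occur as enantiomeric pairs, giving 15 + 15 = 30 stereoisomers in total.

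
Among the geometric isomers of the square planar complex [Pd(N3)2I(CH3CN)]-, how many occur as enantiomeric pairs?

In a square planar complex each vertex has one trans partner and two cis neighbours.
Working through the distinct placements yields 2 geometric isomers: N3 cis; N3 trans.
Each arrangement has an internal mirror plane or centre of symmetry, so none is chiral.

0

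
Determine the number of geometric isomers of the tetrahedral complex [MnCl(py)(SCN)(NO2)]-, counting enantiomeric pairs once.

All four vertices of a tetrahedron are equivalent and mutually adjacent, so cis/trans isomerism cannot arise.
Only one geometric arrangement is possible; it has no improper symmetry element, so it exists as a pair of enantiomers (2 stereoisomers).

1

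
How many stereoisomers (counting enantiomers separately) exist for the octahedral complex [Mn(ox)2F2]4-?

3

The six octahedral sites form three mutually perpendicular trans pairs.
Each ox is bidentate and must span two cis positions.
Working through the distinct placements yields 2 geometric isomers: F trans; F cis (chiral).
One of these lacks any improper symmetry element and so occurs as an enantiomeric pair, giving 2 + 1 = 3 stereoisomers in total.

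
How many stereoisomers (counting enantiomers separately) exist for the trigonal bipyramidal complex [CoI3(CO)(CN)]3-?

In a trigonal bipyramid the two axial positions differ from the three equatorial ones.
The distinct arrangements are (4 in all): CO axial, CN axial; CO equatorial, CN axial; CO axial, CN equatorial; CO equatorial, CN equatorial.
Each arrangement has an internal mirror plane or centre of symmetry, so none is chiral.

4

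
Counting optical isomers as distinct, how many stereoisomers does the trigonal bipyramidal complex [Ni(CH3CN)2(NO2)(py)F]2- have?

10

In a trigonal bipyramid the two axial positions differ from the three equatorial ones.
Placing the ligands in turn and identifying arrangements related by rotation or reflection leaves 7 distinct geometric isomers.
Of these, 3 lack any improper symmetry element and so occur as enantiomeric pairs, giving 7 + 3 = 10 stereoisomers in total.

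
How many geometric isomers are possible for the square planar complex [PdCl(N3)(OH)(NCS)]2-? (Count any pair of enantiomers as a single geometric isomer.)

A square has two trans pairs of vertices; adjacent vertices are cis.
The distinct arrangements are (3 in all): (Cl/NCS trans, N3/OH trans); (Cl/OH trans, N3/NCS trans); (Cl/N3 trans, NCS/OH trans).

3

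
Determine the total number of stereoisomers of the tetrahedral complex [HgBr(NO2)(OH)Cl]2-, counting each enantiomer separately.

All four vertices of a tetrahedron are equivalent and mutually adjacent, so cis/trans isomerism cannot arise.
Only one geometric arrangement is possible; it has no improper symmetry element, so it exists as a pair of enantiomers (2 stereoisomers).

2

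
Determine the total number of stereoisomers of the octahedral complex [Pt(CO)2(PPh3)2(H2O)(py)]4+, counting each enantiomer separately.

8

There are 6 geometric isomers: CO trans, PPh3 cis; CO trans, PPh3 trans; CO cis, PPh3 cis (3 arrangements, 2 chiral); CO cis, PPh3 trans.
Of these, 2 lack any improper symmetry element and so occur as enantiomeric pairs, giving 6 + 2 = 8 stereoisomers in total.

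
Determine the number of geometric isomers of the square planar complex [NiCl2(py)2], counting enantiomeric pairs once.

In a square planar complex each vertex has one trans partner and two cis neighbours.
Working through the distinct placements yields 2 geometric isomers: Cl cis; Cl trans.

2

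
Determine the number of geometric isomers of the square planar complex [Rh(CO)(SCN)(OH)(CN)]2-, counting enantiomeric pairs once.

A square has two trans pairs of vertices; adjacent vertices are cis.
There are 3 geometric isomers: (CN/OH trans, CO/SCN trans); (CN/SCN trans, CO/OH trans); (CN/CO trans, OH/SCN trans).

3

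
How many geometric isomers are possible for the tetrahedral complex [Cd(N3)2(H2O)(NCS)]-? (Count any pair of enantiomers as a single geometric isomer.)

1

All four vertices of a tetrahedron are equivalent and mutually adjacent, so cis/trans isomerism cannot arise.
Only one geometric arrangement is possible.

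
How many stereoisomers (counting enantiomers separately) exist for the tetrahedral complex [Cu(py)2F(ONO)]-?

1

In a tetrahedral complex all four positions are equivalent and every pair of ligands is adjacent — there is no cis/trans distinction.
Only one geometric arrangement is possible.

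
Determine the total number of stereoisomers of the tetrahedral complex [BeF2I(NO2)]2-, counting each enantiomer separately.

In a tetrahedral complex all four positions are equivalent and every pair of ligands is adjacent — there is no cis/trans distinction.
Only one geometric arrangement is possible.

1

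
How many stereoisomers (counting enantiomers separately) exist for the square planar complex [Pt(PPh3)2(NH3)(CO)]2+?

2

In a square planar complex each vertex has one trans partner and two cis neighbours.
There are 2 geometric isomers: PPh3 cis; PPh3 trans.
Each arrangement has an internal mirror plane or centre of symmetry, so none is chiral.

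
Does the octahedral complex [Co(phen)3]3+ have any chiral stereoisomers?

yes

In an octahedral complex each vertex has one trans partner and four cis neighbours.
Each phen is bidentate and must span two cis positions.
Only one geometric arrangement is possible; it has no improper symmetry element, so it exists as a pair of enantiomers (2 stereoisomers).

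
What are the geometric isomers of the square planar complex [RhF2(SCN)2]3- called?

cis and trans

There are 2 geometric isomers: F cis; F trans.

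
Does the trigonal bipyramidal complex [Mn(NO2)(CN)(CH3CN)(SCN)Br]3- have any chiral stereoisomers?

In a trigonal bipyramid the two axial positions differ from the three equatorial ones.
Exhaustive case analysis gives 10 geometric isomers.
Of these, 10 lack any improper symmetry element and so occur as enantiomeric pairs, giving 10 + 10 = 20 stereoisomers in total.

yes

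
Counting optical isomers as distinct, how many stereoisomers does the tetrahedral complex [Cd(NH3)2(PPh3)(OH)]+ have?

1

In a tetrahedral complex all four positions are equivalent and every pair of ligands is adjacent — there is no cis/trans distinction.
Only one geometric arrangement is possible.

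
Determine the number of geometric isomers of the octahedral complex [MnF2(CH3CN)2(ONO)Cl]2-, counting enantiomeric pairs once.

6

The distinct arrangements are (6 in all): F cis, CH3CN trans; F trans, CH3CN trans; F cis, CH3CN cis (3 arrangements, 2 chiral); F trans, CH3CN cis.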